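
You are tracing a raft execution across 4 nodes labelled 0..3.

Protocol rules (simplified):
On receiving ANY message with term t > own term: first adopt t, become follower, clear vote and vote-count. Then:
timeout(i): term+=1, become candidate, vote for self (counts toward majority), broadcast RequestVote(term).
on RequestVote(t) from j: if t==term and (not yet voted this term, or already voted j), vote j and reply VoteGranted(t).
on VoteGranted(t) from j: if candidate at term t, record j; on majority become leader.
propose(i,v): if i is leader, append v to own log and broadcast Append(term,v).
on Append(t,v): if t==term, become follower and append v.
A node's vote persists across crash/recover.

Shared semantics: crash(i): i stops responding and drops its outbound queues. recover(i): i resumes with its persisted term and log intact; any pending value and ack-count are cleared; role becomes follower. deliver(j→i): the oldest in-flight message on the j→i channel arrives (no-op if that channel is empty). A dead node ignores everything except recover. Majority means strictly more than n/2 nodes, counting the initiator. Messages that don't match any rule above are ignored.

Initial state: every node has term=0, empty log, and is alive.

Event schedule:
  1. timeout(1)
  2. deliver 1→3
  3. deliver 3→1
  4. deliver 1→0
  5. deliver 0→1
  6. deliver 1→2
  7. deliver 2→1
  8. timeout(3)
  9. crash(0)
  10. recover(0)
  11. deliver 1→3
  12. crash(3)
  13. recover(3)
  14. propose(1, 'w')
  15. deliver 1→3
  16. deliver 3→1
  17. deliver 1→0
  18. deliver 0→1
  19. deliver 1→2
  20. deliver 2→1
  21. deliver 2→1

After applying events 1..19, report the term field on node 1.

1

[1] timeout(1) → N1(cand t1 [-])
[2] deliver 1→3 → N3(foll t1 [-])
[3] deliver 3→1 → ∅
[4] deliver 1→0 → N0(foll t1 [-])
[5] deliver 0→1 → N1(lead t1 [-])
[6] deliver 1→2 → N2(foll t1 [-])
[7] deliver 2→1 → ∅
[8] timeout(3) → N3(cand t2 [-])
[9] crash(0) → N0(✗foll t1 [-])
[10] recover(0) → N0(foll t1 [-])
[11] deliver 1→3 → ∅
[12] crash(3) → N3(✗cand t2 [-])
[13] recover(3) → N3(foll t2 [-])
[14] propose(1,'w') → N1(lead t1 [w])
[15] deliver 1→3 → ∅
[16] deliver 3→1 → ∅
[17] deliver 1→0 → N0(foll t1 [w])
[18] deliver 0→1 → ∅
[19] deliver 1→2 → N2(foll t1 [w])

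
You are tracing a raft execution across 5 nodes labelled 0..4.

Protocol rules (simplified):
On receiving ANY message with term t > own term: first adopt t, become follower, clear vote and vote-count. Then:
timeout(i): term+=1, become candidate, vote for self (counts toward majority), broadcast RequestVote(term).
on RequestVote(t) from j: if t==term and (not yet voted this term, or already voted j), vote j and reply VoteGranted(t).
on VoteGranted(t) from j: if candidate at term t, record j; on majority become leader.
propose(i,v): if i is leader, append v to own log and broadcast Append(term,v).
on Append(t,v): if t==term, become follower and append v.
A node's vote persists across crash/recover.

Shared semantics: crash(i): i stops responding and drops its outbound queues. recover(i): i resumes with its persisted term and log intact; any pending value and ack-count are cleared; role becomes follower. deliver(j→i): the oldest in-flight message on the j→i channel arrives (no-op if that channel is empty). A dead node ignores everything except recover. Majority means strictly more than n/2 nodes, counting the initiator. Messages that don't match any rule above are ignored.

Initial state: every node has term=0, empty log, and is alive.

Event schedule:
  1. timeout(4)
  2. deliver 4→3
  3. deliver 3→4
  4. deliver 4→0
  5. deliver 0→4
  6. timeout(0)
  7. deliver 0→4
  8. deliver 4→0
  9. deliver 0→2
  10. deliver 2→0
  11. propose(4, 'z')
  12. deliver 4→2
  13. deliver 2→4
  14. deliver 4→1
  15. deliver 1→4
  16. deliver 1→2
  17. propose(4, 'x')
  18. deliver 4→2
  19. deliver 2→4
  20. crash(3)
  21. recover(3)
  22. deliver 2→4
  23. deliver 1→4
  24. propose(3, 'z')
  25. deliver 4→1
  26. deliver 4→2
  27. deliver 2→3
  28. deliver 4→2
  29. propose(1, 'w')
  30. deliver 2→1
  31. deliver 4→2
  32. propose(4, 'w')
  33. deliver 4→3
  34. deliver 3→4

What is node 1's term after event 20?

1. timeout(4):  <4:cand t1 ->
2. deliver 4→3:  <3:foll t1 ->
3. deliver 3→4:  nop
4. deliver 4→0:  <0:foll t1 ->
5. deliver 0→4:  <4:lead t1 ->
6. timeout(0):  <0:cand t2 ->
7. deliver 0→4:  <4:foll t2 ->
8. deliver 4→0:  nop
9. deliver 0→2:  <2:foll t2 ->
10. deliver 2→0:  <0:lead t2 ->
11. propose(4,'z'):  nop
12. deliver 4→2:  nop
13. deliver 2→4:  nop
14. deliver 4→1:  <1:foll t1 ->
15. deliver 1→4:  nop
16. deliver 1→2:  nop
17. propose(4,'x'):  nop
18. deliver 4→2:  nop
19. deliver 2→4:  nop
20. crash(3):  <3:✗foll t1 ->

1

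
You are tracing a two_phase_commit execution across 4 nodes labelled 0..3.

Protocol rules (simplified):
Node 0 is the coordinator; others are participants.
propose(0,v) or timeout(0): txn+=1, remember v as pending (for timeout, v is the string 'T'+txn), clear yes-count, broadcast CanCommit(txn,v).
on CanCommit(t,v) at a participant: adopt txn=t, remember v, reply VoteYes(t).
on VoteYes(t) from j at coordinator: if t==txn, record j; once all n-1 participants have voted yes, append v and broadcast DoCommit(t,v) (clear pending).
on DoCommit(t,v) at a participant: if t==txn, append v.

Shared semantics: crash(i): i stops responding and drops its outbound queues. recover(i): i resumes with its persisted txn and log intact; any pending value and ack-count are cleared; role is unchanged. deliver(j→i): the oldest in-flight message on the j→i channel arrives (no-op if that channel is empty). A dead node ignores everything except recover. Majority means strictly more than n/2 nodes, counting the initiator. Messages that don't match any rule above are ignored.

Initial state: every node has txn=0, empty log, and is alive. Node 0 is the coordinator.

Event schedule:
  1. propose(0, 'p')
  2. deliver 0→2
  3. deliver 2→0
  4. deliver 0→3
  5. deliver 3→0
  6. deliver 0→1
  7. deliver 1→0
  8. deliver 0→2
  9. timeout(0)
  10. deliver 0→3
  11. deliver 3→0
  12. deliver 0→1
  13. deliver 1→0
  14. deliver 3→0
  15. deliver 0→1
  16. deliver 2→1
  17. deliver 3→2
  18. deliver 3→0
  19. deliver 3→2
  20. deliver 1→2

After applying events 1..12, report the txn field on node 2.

1

e1 propose(0,'p'): 0[coor,t=1,-]
e2 deliver 0→2: 2[part,t=1,-]
e3 deliver 2→0: ·
e4 deliver 0→3: 3[part,t=1,-]
e5 deliver 3→0: ·
e6 deliver 0→1: 1[part,t=1,-]
e7 deliver 1→0: 0[coor,t=1,p]
e8 deliver 0→2: 2[part,t=1,p]
e9 timeout(0): 0[coor,t=2,p]
e10 deliver 0→3: 3[part,t=1,p]
e11 deliver 3→0: ·
e12 deliver 0→1: 1[part,t=1,p]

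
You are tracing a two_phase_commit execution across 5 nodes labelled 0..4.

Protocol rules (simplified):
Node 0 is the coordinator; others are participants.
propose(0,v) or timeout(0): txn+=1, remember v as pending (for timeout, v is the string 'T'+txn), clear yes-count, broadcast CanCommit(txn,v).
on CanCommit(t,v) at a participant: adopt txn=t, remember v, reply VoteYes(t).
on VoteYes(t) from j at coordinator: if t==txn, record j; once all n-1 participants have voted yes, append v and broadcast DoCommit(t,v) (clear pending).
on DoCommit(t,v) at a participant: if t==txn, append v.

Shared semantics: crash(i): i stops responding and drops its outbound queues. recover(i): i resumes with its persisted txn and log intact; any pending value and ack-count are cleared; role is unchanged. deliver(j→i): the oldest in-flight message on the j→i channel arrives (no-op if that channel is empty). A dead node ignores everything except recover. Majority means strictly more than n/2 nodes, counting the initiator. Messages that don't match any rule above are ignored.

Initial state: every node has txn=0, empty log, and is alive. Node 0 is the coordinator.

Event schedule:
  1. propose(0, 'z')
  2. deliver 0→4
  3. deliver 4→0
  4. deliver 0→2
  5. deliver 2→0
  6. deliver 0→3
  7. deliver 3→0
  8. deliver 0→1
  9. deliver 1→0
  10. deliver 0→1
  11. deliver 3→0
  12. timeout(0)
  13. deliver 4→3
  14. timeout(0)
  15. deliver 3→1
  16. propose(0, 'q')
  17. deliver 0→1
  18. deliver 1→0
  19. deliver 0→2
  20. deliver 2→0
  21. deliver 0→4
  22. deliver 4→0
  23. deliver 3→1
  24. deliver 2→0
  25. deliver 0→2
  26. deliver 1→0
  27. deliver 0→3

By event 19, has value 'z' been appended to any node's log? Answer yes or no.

yes

after 1 — propose(0,'z'): n0:coor/t1/[-]
after 2 — deliver 0→4: n4:part/t1/[-]
after 3 — deliver 4→0: ·
after 4 — deliver 0→2: n2:part/t1/[-]
after 5 — deliver 2→0: ·
after 6 — deliver 0→3: n3:part/t1/[-]
after 7 — deliver 3→0: ·
after 8 — deliver 0→1: n1:part/t1/[-]
after 9 — deliver 1→0: n0:coor/t1/[z]
after 10 — deliver 0→1: n1:part/t1/[z]
after 11 — deliver 3→0: ·
after 12 — timeout(0): n0:coor/t2/[z]
after 13 — deliver 4→3: ·
after 14 — timeout(0): n0:coor/t3/[z]
after 15 — deliver 3→1: ·
after 16 — propose(0,'q'): n0:coor/t4/[z]
after 17 — deliver 0→1: n1:part/t2/[z]
after 18 — deliver 1→0: ·
after 19 — deliver 0→2: n2:part/t1/[z]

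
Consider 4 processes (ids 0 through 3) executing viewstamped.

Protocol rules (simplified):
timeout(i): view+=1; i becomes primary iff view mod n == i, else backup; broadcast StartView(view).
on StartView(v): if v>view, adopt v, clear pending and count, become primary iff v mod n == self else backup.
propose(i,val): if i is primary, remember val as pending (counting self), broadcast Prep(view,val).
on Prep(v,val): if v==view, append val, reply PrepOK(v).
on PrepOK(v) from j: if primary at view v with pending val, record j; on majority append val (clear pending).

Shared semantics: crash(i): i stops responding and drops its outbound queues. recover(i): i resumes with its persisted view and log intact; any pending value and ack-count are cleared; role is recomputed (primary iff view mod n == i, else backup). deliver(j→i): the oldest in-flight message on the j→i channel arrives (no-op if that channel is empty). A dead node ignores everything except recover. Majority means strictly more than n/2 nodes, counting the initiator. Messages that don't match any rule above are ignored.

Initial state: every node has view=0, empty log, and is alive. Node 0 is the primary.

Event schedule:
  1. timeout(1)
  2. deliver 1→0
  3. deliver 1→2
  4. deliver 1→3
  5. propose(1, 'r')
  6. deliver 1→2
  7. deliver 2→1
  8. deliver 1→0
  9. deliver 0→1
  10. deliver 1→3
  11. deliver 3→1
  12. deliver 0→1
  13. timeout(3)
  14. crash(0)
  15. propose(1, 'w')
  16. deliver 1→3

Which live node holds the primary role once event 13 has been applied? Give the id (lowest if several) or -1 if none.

e1 timeout(1): 1[prim,v=1,-]
e2 deliver 1→0: 0[back,v=1,-]
e3 deliver 1→2: 2[back,v=1,-]
e4 deliver 1→3: 3[back,v=1,-]
e5 propose(1,'r'): ·
e6 deliver 1→2: 2[back,v=1,r]
e7 deliver 2→1: ·
e8 deliver 1→0: 0[back,v=1,r]
e9 deliver 0→1: 1[prim,v=1,r]
e10 deliver 1→3: 3[back,v=1,r]
e11 deliver 3→1: ·
e12 deliver 0→1: ·
e13 timeout(3): 3[back,v=2,r]

1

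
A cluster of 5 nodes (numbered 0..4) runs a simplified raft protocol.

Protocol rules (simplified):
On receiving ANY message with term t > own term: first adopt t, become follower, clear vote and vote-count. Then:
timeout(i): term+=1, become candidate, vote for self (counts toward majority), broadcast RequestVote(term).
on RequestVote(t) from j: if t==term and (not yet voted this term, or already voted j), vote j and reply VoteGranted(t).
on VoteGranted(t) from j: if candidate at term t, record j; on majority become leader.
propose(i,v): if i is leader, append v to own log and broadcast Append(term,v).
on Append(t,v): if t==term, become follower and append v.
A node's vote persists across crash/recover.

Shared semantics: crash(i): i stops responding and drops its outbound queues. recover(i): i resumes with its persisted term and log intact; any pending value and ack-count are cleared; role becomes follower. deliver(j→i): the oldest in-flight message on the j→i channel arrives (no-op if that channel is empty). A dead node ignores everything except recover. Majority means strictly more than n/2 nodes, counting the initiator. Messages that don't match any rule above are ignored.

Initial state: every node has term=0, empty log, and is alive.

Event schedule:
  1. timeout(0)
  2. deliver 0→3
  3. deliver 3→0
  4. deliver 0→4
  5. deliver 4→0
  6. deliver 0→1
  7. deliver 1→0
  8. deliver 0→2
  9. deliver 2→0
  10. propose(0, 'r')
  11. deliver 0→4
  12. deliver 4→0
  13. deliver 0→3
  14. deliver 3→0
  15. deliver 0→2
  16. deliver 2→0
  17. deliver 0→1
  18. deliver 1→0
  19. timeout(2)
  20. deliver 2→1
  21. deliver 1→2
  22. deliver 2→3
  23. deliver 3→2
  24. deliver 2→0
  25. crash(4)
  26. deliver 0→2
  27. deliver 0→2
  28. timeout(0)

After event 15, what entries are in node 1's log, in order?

empty

after 1 — timeout(0): n0:cand/t1/[-]
after 2 — deliver 0→3: n3:foll/t1/[-]
after 3 — deliver 3→0: ·
after 4 — deliver 0→4: n4:foll/t1/[-]
after 5 — deliver 4→0: n0:lead/t1/[-]
after 6 — deliver 0→1: n1:foll/t1/[-]
after 7 — deliver 1→0: ·
after 8 — deliver 0→2: n2:foll/t1/[-]
after 9 — deliver 2→0: ·
after 10 — propose(0,'r'): n0:lead/t1/[r]
after 11 — deliver 0→4: n4:foll/t1/[r]
after 12 — deliver 4→0: ·
after 13 — deliver 0→3: n3:foll/t1/[r]
after 14 — deliver 3→0: ·
after 15 — deliver 0→2: n2:foll/t1/[r]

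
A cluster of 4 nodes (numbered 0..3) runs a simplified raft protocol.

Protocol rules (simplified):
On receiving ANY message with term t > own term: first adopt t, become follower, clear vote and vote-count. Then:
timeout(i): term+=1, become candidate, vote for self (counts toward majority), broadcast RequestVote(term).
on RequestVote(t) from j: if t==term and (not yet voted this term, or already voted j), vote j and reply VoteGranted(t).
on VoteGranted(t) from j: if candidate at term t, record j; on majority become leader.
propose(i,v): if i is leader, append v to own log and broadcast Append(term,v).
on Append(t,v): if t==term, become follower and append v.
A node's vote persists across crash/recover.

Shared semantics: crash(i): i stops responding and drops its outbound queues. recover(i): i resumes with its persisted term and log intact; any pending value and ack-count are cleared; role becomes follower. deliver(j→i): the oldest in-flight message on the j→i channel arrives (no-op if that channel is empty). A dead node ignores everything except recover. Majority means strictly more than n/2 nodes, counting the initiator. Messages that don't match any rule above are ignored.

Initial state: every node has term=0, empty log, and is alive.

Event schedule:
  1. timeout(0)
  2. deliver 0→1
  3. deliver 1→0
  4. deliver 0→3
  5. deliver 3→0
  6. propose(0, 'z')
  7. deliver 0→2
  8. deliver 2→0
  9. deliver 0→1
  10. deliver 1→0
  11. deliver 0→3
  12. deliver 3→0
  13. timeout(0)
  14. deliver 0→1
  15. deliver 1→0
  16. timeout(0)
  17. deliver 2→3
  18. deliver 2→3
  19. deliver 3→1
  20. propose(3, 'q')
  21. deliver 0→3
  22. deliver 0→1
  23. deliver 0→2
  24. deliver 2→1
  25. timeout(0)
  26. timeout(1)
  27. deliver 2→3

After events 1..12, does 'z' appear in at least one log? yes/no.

after 1 — timeout(0): n0:cand/t1/[-]
after 2 — deliver 0→1: n1:foll/t1/[-]
after 3 — deliver 1→0: ·
after 4 — deliver 0→3: n3:foll/t1/[-]
after 5 — deliver 3→0: n0:lead/t1/[-]
after 6 — propose(0,'z'): n0:lead/t1/[z]
after 7 — deliver 0→2: n2:foll/t1/[-]
after 8 — deliver 2→0: ·
after 9 — deliver 0→1: n1:foll/t1/[z]
after 10 — deliver 1→0: ·
after 11 — deliver 0→3: n3:foll/t1/[z]
after 12 — deliver 3→0: ·

yes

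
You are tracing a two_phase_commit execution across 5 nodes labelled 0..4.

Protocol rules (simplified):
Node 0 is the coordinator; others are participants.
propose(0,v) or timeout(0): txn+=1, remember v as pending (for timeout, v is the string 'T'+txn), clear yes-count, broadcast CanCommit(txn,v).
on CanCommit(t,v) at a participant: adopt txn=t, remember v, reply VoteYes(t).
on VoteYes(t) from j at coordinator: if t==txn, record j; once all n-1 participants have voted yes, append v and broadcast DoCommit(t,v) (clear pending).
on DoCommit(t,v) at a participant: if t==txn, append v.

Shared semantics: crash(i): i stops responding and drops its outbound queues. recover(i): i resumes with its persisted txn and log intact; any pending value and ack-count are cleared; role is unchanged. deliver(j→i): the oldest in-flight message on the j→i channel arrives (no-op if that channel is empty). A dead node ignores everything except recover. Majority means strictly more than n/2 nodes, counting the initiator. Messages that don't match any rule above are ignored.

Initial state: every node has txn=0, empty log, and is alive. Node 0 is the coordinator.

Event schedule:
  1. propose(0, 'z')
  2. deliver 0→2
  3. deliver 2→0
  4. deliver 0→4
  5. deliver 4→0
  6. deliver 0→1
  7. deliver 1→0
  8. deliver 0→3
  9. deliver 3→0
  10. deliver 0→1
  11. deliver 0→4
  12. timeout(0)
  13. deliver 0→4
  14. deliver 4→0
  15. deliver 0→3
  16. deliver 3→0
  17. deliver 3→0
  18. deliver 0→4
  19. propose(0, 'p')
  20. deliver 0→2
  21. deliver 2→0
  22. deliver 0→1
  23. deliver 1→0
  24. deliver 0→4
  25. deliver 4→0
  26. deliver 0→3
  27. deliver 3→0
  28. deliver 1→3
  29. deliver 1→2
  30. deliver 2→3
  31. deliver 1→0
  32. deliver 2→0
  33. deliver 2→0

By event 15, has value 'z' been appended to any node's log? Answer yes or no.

[1] propose(0,'z') → N0(coor t1 [-])
[2] deliver 0→2 → N2(part t1 [-])
[3] deliver 2→0 → ∅
[4] deliver 0→4 → N4(part t1 [-])
[5] deliver 4→0 → ∅
[6] deliver 0→1 → N1(part t1 [-])
[7] deliver 1→0 → ∅
[8] deliver 0→3 → N3(part t1 [-])
[9] deliver 3→0 → N0(coor t1 [z])
[10] deliver 0→1 → N1(part t1 [z])
[11] deliver 0→4 → N4(part t1 [z])
[12] timeout(0) → N0(coor t2 [z])
[13] deliver 0→4 → N4(part t2 [z])
[14] deliver 4→0 → ∅
[15] deliver 0→3 → N3(part t1 [z])

yes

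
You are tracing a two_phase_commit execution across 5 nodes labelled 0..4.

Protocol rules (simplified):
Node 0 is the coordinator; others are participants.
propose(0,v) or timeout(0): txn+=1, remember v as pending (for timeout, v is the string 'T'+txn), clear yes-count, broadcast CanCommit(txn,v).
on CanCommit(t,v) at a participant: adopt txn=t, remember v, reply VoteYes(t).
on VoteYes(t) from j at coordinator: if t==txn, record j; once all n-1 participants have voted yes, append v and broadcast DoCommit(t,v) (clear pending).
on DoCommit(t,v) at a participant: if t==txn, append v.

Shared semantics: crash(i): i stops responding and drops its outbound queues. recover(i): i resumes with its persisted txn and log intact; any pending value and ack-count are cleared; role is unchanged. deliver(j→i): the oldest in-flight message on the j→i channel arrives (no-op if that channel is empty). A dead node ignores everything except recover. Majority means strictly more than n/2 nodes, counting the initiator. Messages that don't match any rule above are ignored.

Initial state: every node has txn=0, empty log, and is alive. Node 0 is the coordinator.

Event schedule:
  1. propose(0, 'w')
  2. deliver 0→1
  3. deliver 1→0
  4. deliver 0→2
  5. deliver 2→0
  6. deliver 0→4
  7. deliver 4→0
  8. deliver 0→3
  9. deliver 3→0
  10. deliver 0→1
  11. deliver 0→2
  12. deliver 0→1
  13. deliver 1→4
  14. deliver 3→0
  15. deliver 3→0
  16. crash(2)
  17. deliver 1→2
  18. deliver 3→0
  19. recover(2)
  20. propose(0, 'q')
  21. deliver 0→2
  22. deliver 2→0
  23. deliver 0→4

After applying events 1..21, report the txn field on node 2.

2

[1] propose(0,'w') → N0(coor t1 [-])
[2] deliver 0→1 → N1(part t1 [-])
[3] deliver 1→0 → ∅
[4] deliver 0→2 → N2(part t1 [-])
[5] deliver 2→0 → ∅
[6] deliver 0→4 → N4(part t1 [-])
[7] deliver 4→0 → ∅
[8] deliver 0→3 → N3(part t1 [-])
[9] deliver 3→0 → N0(coor t1 [w])
[10] deliver 0→1 → N1(part t1 [w])
[11] deliver 0→2 → N2(part t1 [w])
[12] deliver 0→1 → ∅
[13] deliver 1→4 → ∅
[14] deliver 3→0 → ∅
[15] deliver 3→0 → ∅
[16] crash(2) → N2(✗part t1 [w])
[17] deliver 1→2 → ∅
[18] deliver 3→0 → ∅
[19] recover(2) → N2(part t1 [w])
[20] propose(0,'q') → N0(coor t2 [w])
[21] deliver 0→2 → N2(part t2 [w])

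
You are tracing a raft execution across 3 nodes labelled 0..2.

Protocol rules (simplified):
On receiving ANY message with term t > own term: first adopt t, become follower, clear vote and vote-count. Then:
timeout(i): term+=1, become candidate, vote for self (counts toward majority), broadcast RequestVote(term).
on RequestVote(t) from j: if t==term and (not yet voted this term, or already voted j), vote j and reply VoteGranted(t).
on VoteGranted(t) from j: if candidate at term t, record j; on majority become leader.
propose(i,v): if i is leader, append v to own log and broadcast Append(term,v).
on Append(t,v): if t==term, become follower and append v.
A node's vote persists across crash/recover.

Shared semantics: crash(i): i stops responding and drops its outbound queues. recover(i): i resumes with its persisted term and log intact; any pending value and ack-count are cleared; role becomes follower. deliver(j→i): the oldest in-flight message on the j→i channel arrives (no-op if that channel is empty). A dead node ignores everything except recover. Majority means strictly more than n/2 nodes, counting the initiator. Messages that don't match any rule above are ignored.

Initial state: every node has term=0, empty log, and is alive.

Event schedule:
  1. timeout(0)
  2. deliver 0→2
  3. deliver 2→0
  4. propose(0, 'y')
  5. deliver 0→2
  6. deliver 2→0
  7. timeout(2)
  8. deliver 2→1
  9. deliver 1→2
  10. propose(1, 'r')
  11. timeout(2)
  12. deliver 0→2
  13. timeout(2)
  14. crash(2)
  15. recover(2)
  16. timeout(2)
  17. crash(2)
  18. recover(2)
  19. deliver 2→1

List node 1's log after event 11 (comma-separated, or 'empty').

e1 timeout(0): 0[cand,t=1,-]
e2 deliver 0→2: 2[foll,t=1,-]
e3 deliver 2→0: 0[lead,t=1,-]
e4 propose(0,'y'): 0[lead,t=1,y]
e5 deliver 0→2: 2[foll,t=1,y]
e6 deliver 2→0: ·
e7 timeout(2): 2[cand,t=2,y]
e8 deliver 2→1: 1[foll,t=2,-]
e9 deliver 1→2: 2[lead,t=2,y]
e10 propose(1,'r'): ·
e11 timeout(2): 2[cand,t=3,y]

empty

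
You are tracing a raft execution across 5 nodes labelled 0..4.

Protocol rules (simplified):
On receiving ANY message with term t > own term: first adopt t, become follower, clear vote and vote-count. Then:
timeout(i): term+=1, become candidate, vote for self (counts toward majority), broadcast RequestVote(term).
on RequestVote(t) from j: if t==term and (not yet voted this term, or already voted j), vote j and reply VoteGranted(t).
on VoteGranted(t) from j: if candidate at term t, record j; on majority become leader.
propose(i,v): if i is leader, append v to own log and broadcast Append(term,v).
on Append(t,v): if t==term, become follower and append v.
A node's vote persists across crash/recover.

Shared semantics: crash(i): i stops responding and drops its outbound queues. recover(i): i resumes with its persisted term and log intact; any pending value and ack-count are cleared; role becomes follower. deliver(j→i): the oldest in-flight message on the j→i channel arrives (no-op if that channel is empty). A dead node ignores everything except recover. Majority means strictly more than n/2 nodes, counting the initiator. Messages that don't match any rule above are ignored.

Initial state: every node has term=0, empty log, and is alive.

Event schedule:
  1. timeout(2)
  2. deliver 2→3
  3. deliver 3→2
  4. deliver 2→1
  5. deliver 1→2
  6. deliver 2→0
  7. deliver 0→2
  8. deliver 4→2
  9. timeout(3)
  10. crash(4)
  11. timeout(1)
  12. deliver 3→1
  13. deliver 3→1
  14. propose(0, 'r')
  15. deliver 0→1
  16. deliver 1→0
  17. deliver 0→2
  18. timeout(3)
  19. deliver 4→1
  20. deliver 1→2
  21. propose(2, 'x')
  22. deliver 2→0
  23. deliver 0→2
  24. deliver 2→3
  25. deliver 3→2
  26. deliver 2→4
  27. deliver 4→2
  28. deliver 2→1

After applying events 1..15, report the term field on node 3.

after 1 — timeout(2): n2:cand/t1/[-]
after 2 — deliver 2→3: n3:foll/t1/[-]
after 3 — deliver 3→2: ·
after 4 — deliver 2→1: n1:foll/t1/[-]
after 5 — deliver 1→2: n2:lead/t1/[-]
after 6 — deliver 2→0: n0:foll/t1/[-]
after 7 — deliver 0→2: ·
after 8 — deliver 4→2: ·
after 9 — timeout(3): n3:cand/t2/[-]
after 10 — crash(4): n4:✗foll/t0/[-]
after 11 — timeout(1): n1:cand/t2/[-]
after 12 — deliver 3→1: ·
after 13 — deliver 3→1: ·
after 14 — propose(0,'r'): ·
after 15 — deliver 0→1: ·

2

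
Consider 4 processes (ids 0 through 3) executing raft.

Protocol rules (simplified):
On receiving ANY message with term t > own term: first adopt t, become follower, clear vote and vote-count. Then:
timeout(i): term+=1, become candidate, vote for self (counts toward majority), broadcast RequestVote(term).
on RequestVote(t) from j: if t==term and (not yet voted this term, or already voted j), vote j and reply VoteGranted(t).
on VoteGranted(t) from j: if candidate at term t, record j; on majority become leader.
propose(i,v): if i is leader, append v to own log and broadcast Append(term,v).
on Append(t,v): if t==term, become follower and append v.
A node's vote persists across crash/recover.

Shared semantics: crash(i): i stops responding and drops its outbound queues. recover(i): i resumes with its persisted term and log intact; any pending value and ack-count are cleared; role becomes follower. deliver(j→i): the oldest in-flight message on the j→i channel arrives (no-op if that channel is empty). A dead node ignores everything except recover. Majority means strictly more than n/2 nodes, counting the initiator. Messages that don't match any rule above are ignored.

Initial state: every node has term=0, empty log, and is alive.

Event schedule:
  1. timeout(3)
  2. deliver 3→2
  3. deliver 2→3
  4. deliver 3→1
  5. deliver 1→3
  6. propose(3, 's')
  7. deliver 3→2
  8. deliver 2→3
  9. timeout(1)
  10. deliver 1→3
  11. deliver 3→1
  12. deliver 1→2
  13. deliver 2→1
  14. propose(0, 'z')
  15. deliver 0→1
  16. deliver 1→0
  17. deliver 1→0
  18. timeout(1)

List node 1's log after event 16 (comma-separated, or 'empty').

e1 timeout(3): 3[cand,t=1,-]
e2 deliver 3→2: 2[foll,t=1,-]
e3 deliver 2→3: ·
e4 deliver 3→1: 1[foll,t=1,-]
e5 deliver 1→3: 3[lead,t=1,-]
e6 propose(3,'s'): 3[lead,t=1,s]
e7 deliver 3→2: 2[foll,t=1,s]
e8 deliver 2→3: ·
e9 timeout(1): 1[cand,t=2,-]
e10 deliver 1→3: 3[foll,t=2,s]
e11 deliver 3→1: ·
e12 deliver 1→2: 2[foll,t=2,s]
e13 deliver 2→1: ·
e14 propose(0,'z'): ·
e15 deliver 0→1: ·
e16 deliver 1→0: 0[foll,t=2,-]

empty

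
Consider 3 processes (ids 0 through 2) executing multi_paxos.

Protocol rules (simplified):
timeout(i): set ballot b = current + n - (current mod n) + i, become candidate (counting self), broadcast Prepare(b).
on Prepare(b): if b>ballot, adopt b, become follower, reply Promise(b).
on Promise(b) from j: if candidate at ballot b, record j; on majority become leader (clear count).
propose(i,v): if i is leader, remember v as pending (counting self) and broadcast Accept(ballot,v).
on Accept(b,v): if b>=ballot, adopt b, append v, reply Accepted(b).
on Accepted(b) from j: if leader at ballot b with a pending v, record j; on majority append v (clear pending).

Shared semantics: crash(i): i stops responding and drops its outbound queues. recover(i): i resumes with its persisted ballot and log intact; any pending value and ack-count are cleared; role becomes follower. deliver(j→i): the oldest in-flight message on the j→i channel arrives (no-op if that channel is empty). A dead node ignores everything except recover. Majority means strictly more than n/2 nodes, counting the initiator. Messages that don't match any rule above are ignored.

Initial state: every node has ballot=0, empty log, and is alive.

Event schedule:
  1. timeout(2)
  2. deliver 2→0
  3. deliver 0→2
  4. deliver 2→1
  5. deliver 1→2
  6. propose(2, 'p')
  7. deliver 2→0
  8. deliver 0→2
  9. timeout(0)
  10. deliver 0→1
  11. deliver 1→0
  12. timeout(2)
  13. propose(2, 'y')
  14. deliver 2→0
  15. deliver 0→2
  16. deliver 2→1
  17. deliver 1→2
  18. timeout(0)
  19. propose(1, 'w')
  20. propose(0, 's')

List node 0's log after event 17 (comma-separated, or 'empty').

1. timeout(2):  <2:cand b5 ->
2. deliver 2→0:  <0:foll b5 ->
3. deliver 0→2:  <2:lead b5 ->
4. deliver 2→1:  <1:foll b5 ->
5. deliver 1→2:  nop
6. propose(2,'p'):  nop
7. deliver 2→0:  <0:foll b5 p>
8. deliver 0→2:  <2:lead b5 p>
9. timeout(0):  <0:cand b6 p>
10. deliver 0→1:  <1:foll b6 ->
11. deliver 1→0:  <0:lead b6 p>
12. timeout(2):  <2:cand b8 p>
13. propose(2,'y'):  nop
14. deliver 2→0:  <0:foll b8 p>
15. deliver 0→2:  nop
16. deliver 2→1:  nop
17. deliver 1→2:  nop

p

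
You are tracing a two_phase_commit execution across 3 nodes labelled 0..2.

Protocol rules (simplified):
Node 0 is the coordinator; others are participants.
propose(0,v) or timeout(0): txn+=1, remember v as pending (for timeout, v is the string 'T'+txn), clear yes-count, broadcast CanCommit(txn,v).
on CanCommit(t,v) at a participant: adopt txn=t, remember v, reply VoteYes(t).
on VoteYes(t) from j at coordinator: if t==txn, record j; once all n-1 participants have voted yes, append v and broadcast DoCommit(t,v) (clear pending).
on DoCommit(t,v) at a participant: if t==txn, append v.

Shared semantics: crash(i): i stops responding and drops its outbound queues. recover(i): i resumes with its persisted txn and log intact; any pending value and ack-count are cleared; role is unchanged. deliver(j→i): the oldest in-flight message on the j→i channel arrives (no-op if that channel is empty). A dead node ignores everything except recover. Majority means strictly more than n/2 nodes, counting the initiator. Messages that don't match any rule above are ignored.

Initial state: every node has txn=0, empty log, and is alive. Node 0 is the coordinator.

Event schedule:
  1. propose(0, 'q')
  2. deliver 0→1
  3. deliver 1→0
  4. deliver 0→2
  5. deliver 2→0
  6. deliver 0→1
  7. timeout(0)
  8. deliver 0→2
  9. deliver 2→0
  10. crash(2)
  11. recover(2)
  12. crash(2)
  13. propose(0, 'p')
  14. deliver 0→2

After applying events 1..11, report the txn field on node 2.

1. propose(0,'q'):  <0:coor t1 ->
2. deliver 0→1:  <1:part t1 ->
3. deliver 1→0:  nop
4. deliver 0→2:  <2:part t1 ->
5. deliver 2→0:  <0:coor t1 q>
6. deliver 0→1:  <1:part t1 q>
7. timeout(0):  <0:coor t2 q>
8. deliver 0→2:  <2:part t1 q>
9. deliver 2→0:  nop
10. crash(2):  <2:✗part t1 q>
11. recover(2):  <2:part t1 q>

1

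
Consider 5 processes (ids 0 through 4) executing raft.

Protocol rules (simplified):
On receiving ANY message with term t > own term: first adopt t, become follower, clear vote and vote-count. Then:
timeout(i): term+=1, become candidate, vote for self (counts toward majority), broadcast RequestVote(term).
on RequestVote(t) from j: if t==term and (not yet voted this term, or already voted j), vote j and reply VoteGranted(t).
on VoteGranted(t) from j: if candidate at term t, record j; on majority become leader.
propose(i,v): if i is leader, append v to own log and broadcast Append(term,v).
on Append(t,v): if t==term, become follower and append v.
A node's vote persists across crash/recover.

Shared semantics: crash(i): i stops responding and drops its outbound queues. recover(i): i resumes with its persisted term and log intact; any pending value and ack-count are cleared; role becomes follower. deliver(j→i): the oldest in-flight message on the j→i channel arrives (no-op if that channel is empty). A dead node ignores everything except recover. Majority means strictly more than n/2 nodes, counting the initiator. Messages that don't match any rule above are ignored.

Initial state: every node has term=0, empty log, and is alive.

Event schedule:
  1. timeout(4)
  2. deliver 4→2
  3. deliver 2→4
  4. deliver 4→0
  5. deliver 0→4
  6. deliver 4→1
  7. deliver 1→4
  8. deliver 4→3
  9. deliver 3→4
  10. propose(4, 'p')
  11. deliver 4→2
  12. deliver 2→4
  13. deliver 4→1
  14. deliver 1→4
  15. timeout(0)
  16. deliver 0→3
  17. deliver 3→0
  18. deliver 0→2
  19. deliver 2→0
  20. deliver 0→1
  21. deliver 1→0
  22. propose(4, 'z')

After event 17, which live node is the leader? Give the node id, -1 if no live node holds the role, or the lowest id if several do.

after 1 — timeout(4): n4:cand/t1/[-]
after 2 — deliver 4→2: n2:foll/t1/[-]
after 3 — deliver 2→4: ·
after 4 — deliver 4→0: n0:foll/t1/[-]
after 5 — deliver 0→4: n4:lead/t1/[-]
after 6 — deliver 4→1: n1:foll/t1/[-]
after 7 — deliver 1→4: ·
after 8 — deliver 4→3: n3:foll/t1/[-]
after 9 — deliver 3→4: ·
after 10 — propose(4,'p'): n4:lead/t1/[p]
after 11 — deliver 4→2: n2:foll/t1/[p]
after 12 — deliver 2→4: ·
after 13 — deliver 4→1: n1:foll/t1/[p]
after 14 — deliver 1→4: ·
after 15 — timeout(0): n0:cand/t2/[-]
after 16 — deliver 0→3: n3:foll/t2/[-]
after 17 — deliver 3→0: ·

4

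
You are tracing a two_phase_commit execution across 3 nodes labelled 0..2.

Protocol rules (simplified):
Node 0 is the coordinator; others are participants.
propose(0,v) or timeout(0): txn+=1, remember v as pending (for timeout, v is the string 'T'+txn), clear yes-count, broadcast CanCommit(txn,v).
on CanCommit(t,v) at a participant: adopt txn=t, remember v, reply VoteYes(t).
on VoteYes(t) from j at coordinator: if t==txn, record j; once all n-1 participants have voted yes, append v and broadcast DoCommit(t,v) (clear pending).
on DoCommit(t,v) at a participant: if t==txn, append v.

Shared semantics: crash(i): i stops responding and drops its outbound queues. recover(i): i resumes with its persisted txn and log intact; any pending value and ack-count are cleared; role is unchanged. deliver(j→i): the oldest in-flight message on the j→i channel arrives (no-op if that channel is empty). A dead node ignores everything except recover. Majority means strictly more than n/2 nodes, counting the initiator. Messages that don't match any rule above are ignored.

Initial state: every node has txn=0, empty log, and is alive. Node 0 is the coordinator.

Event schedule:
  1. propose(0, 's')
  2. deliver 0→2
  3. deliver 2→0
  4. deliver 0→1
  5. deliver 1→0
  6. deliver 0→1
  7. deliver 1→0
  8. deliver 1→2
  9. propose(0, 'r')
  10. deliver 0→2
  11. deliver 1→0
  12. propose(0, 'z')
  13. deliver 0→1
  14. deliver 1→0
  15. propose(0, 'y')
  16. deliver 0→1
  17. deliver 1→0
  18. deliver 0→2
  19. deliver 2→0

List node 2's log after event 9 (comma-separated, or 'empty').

after 1 — propose(0,'s'): n0:coor/t1/[-]
after 2 — deliver 0→2: n2:part/t1/[-]
after 3 — deliver 2→0: ·
after 4 — deliver 0→1: n1:part/t1/[-]
after 5 — deliver 1→0: n0:coor/t1/[s]
after 6 — deliver 0→1: n1:part/t1/[s]
after 7 — deliver 1→0: ·
after 8 — deliver 1→2: ·
after 9 — propose(0,'r'): n0:coor/t2/[s]

empty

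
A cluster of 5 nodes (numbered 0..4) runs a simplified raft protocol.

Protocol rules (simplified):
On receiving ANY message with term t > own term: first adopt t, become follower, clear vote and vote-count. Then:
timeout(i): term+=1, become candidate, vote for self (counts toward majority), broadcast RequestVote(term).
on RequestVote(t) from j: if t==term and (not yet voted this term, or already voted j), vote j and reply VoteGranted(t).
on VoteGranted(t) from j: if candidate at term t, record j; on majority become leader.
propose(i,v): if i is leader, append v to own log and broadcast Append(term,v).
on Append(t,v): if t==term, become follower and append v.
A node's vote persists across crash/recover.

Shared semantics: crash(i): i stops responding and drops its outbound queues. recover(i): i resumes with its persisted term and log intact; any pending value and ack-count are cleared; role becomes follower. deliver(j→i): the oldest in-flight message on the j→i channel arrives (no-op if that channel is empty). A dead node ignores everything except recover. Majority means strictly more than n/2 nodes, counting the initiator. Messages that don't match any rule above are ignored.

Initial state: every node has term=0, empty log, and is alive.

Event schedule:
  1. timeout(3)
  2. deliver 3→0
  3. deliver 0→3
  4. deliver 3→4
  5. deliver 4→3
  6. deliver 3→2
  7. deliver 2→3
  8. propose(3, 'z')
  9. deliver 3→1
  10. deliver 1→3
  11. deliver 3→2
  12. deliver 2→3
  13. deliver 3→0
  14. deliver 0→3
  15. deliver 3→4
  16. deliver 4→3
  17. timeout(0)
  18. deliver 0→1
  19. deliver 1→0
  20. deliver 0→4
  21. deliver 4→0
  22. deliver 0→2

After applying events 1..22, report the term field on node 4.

2

e1 timeout(3): 3[cand,t=1,-]
e2 deliver 3→0: 0[foll,t=1,-]
e3 deliver 0→3: ·
e4 deliver 3→4: 4[foll,t=1,-]
e5 deliver 4→3: 3[lead,t=1,-]
e6 deliver 3→2: 2[foll,t=1,-]
e7 deliver 2→3: ·
e8 propose(3,'z'): 3[lead,t=1,z]
e9 deliver 3→1: 1[foll,t=1,-]
e10 deliver 1→3: ·
e11 deliver 3→2: 2[foll,t=1,z]
e12 deliver 2→3: ·
e13 deliver 3→0: 0[foll,t=1,z]
e14 deliver 0→3: ·
e15 deliver 3→4: 4[foll,t=1,z]
e16 deliver 4→3: ·
e17 timeout(0): 0[cand,t=2,z]
e18 deliver 0→1: 1[foll,t=2,-]
e19 deliver 1→0: ·
e20 deliver 0→4: 4[foll,t=2,z]
e21 deliver 4→0: 0[lead,t=2,z]
e22 deliver 0→2: 2[foll,t=2,z]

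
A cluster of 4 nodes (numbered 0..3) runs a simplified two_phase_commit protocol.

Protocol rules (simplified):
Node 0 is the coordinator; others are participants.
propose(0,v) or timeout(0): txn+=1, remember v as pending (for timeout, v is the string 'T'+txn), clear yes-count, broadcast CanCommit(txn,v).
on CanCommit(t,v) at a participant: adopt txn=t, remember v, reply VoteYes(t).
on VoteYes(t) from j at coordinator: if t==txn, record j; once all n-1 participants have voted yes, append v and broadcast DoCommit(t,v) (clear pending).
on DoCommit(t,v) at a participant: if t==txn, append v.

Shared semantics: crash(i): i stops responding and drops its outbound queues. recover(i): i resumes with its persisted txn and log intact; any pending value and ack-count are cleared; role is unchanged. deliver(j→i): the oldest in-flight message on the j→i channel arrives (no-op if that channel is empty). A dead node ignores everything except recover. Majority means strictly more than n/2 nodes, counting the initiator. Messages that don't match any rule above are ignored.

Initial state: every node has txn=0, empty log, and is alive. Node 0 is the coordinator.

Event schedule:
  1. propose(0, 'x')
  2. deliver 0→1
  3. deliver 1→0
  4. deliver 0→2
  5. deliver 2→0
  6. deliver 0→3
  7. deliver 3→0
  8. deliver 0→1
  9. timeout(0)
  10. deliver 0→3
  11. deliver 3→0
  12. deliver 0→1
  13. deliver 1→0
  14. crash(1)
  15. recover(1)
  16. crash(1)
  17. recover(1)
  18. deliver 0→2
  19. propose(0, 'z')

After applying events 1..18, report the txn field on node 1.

[1] propose(0,'x') → N0(coor t1 [-])
[2] deliver 0→1 → N1(part t1 [-])
[3] deliver 1→0 → ∅
[4] deliver 0→2 → N2(part t1 [-])
[5] deliver 2→0 → ∅
[6] deliver 0→3 → N3(part t1 [-])
[7] deliver 3→0 → N0(coor t1 [x])
[8] deliver 0→1 → N1(part t1 [x])
[9] timeout(0) → N0(coor t2 [x])
[10] deliver 0→3 → N3(part t1 [x])
[11] deliver 3→0 → ∅
[12] deliver 0→1 → N1(part t2 [x])
[13] deliver 1→0 → ∅
[14] crash(1) → N1(✗part t2 [x])
[15] recover(1) → N1(part t2 [x])
[16] crash(1) → N1(✗part t2 [x])
[17] recover(1) → N1(part t2 [x])
[18] deliver 0→2 → N2(part t1 [x])

2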